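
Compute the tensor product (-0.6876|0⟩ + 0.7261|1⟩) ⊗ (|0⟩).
-0.6876|00⟩ + 0.7261|10⟩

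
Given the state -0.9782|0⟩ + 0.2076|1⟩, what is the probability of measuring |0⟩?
0.9569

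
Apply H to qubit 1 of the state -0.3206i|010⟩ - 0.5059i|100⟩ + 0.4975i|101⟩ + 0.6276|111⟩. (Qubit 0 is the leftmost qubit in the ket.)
-0.2267i|000⟩ + 0.2267i|010⟩ - 0.3577i|100⟩ + (0.4438 + 0.3518i)|101⟩ - 0.3577i|110⟩ + (-0.4438 + 0.3518i)|111⟩

H on qubit 1 mixes each pair of kets that differ only in qubit 1: amplitudes (a, b) of (|…0…⟩, |…1…⟩) become ((a + b)/√2, (a − b)/√2). Kets absent from the input have amplitude 0.
(|000⟩, |010⟩): (a, b) = (0, -0.3206i) → (-0.2267i, 0.2267i)
(|100⟩, |110⟩): (a, b) = (-0.5059i, 0) → (-0.3577i, -0.3577i)
(|101⟩, |111⟩): (a, b) = (0.4975i, 0.6276) → ((0.4438 + 0.3518i), (-0.4438 + 0.3518i))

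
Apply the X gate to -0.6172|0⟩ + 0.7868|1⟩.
0.7868|0⟩ - 0.6172|1⟩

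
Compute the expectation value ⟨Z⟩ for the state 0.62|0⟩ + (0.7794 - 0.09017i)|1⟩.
-0.2312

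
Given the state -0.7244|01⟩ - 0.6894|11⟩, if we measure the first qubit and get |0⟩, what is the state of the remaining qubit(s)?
-|1⟩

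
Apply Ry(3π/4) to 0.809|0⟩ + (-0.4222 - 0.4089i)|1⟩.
(0.6997 + 0.3778i)|0⟩ + (0.5858 - 0.1565i)|1⟩

Ry(3π/4) = [[cos(θ/2), −sin(θ/2)], [sin(θ/2), cos(θ/2)]]; θ = 3π/4, cos(θ/2) ≈ 0.382683, sin(θ/2) ≈ 0.92388.
With a = amp(|0⟩) = 0.809 and b = amp(|1⟩) = (-0.4222 - 0.4089i):
new amp(|0⟩) = (0.382683)·a + (-0.92388)·b = (0.6997 + 0.3778i)
new amp(|1⟩) = (0.92388)·a + (0.382683)·b = (0.5858 - 0.1565i)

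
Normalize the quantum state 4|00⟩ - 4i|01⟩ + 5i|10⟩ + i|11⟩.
0.5252|00⟩ - 0.5252i|01⟩ + 0.6565i|10⟩ + 0.1313i|11⟩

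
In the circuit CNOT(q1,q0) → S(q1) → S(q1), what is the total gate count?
3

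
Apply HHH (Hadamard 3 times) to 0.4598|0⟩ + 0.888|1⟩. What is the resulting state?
0.953|0⟩ - 0.3028|1⟩

H² = I, so H^3 = H: a single Hadamard. With (a, b) = (0.4598, 0.888), H gives ((a + b)/√2, (a − b)/√2) = (0.953, -0.3028).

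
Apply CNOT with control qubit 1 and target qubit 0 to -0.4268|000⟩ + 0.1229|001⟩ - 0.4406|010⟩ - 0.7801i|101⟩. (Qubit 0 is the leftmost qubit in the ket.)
-0.4268|000⟩ + 0.1229|001⟩ - 0.7801i|101⟩ - 0.4406|110⟩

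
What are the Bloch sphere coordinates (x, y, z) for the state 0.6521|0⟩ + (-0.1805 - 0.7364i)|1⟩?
(-0.2354, -0.9604, -0.1496)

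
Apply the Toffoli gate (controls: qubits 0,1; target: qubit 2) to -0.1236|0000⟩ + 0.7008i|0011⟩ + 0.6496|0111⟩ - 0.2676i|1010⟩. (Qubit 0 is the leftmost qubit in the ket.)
-0.1236|0000⟩ + 0.7008i|0011⟩ + 0.6496|0111⟩ - 0.2676i|1010⟩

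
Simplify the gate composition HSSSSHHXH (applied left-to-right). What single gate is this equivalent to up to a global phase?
Z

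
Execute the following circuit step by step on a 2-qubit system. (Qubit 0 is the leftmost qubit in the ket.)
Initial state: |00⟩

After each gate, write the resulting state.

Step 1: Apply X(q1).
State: |01⟩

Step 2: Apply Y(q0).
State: i|11⟩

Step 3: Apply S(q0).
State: -|11⟩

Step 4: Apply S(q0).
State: -i|11⟩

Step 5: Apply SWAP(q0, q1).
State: -i|11⟩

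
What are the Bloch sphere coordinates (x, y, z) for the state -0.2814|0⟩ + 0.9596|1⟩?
(-0.5401, 0, -0.8416)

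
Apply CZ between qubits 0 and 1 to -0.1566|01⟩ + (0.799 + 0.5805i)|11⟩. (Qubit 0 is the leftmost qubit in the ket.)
-0.1566|01⟩ + (-0.799 - 0.5805i)|11⟩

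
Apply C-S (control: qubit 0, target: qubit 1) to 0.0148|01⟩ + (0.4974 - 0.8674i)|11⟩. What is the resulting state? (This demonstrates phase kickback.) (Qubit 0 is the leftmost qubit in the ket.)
0.0148|01⟩ + (0.8674 + 0.4974i)|11⟩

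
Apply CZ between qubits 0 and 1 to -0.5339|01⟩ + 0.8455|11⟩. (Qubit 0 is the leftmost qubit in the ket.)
-0.5339|01⟩ - 0.8455|11⟩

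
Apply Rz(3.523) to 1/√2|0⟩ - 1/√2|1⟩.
(-0.134 - 0.6943i)|0⟩ + (0.134 - 0.6943i)|1⟩

Rz(3.523) = [[e^(−iθ/2), 0], [0, e^(iθ/2)]] with e^(±iθ/2) = cos(θ/2) ± i·sin(θ/2); θ = 3.523, cos(θ/2) ≈ -0.18955, sin(θ/2) ≈ 0.981871.
With a = amp(|0⟩) = 1/√2 and b = amp(|1⟩) = -1/√2:
new amp(|0⟩) = (-0.18955 - 0.981871i)·a = (-0.134 - 0.6943i)
new amp(|1⟩) = (-0.18955 + 0.981871i)·b = (0.134 - 0.6943i)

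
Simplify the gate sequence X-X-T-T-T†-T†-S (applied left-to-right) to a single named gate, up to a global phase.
S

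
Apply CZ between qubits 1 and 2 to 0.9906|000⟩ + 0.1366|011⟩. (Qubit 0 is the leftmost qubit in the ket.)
0.9906|000⟩ - 0.1366|011⟩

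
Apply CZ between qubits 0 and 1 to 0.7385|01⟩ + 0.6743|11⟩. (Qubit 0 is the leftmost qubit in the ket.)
0.7385|01⟩ - 0.6743|11⟩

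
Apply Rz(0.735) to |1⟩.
(0.9332 + 0.3593i)|1⟩

Rz(0.735) = [[e^(−iθ/2), 0], [0, e^(iθ/2)]] with e^(±iθ/2) = cos(θ/2) ± i·sin(θ/2); θ = 0.735, cos(θ/2) ≈ 0.933228, sin(θ/2) ≈ 0.359283.
With a = amp(|0⟩) = 0 and b = amp(|1⟩) = 1:
new amp(|0⟩) = (0.933228 - 0.359283i)·a = 0
new amp(|1⟩) = (0.933228 + 0.359283i)·b = (0.9332 + 0.3593i)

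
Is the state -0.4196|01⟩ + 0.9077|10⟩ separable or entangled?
Entangled

Writing the state as a|00⟩ + b|01⟩ + c|10⟩ + d|11⟩, it is a product state iff ad − bc = 0.
Here (a, b, c, d) = (0, -0.4196, 0.9077, 0): ad − bc = (0)(0) − (-0.4196)(0.9077) = 0.3809 ≠ 0, so the state is entangled.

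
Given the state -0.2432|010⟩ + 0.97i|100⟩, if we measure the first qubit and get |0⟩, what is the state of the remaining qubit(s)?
-|10⟩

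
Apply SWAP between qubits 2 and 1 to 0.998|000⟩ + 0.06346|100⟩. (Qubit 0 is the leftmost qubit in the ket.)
0.998|000⟩ + 0.06346|100⟩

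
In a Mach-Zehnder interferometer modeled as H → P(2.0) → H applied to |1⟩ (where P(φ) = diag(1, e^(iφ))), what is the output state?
(0.7081 - 0.4546i)|0⟩ + (0.2919 + 0.4546i)|1⟩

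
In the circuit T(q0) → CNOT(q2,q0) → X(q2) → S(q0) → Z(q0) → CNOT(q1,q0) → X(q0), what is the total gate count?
7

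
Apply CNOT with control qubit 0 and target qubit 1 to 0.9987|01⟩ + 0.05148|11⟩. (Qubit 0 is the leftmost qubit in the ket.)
0.9987|01⟩ + 0.05148|10⟩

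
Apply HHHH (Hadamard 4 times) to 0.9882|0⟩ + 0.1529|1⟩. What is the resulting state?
0.9882|0⟩ + 0.1529|1⟩

H² = I, so an even number of Hadamards cancels: H^4 = I and the state is unchanged.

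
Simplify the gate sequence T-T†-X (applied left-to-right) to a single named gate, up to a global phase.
X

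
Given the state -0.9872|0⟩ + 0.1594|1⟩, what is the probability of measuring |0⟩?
0.9746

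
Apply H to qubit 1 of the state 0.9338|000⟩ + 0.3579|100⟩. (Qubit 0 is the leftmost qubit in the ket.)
0.6603|000⟩ + 0.6603|010⟩ + 0.2531|100⟩ + 0.2531|110⟩

H on qubit 1 mixes each pair of kets that differ only in qubit 1: amplitudes (a, b) of (|…0…⟩, |…1…⟩) become ((a + b)/√2, (a − b)/√2). Kets absent from the input have amplitude 0.
(|000⟩, |010⟩): (a, b) = (0.9338, 0) → (0.6603, 0.6603)
(|100⟩, |110⟩): (a, b) = (0.3579, 0) → (0.2531, 0.2531)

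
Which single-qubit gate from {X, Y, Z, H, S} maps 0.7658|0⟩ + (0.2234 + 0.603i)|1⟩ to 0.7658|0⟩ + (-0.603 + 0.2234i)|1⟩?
S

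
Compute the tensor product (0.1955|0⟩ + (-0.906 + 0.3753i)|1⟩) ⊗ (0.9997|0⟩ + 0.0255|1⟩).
0.1954|00⟩ + 0.004985|01⟩ + (-0.9057 + 0.3752i)|10⟩ + (-0.0231 + 0.00957i)|11⟩

amp(|b₁b₂…⟩) = product of the factor amplitudes for bits b₁, b₂, …; only kets whose every factor amplitude is nonzero survive.
|00⟩: (0.1955)(0.9997) = 0.1954
|01⟩: (0.1955)(0.0255) = 0.004985
|10⟩: (-0.906 + 0.3753i)(0.9997) = (-0.9057 + 0.3752i)
|11⟩: (-0.906 + 0.3753i)(0.0255) = (-0.0231 + 0.00957i)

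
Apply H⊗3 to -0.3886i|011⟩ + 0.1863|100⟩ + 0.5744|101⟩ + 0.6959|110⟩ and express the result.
(0.515 - 0.1374i)|000⟩ + (0.1088 + 0.1374i)|001⟩ + (0.02291 + 0.1374i)|010⟩ + (-0.3833 - 0.1374i)|011⟩ + (-0.515 - 0.1374i)|100⟩ + (-0.1088 + 0.1374i)|101⟩ + (-0.02291 + 0.1374i)|110⟩ + (0.3833 - 0.1374i)|111⟩

H⊗3 gives amp(|y⟩) = (1/2√2) Σ_x (−1)^(x·y) amp(|x⟩), where x·y is the number of positions in which both x and y have a 1.
|000⟩: (-0.3886i + 0.1863 + 0.5744 + 0.6959)/(2√2) = (0.515 - 0.1374i)
|001⟩: (0.3886i + 0.1863 - 0.5744 + 0.6959)/(2√2) = (0.1088 + 0.1374i)
|010⟩: (0.3886i + 0.1863 + 0.5744 - 0.6959)/(2√2) = (0.02291 + 0.1374i)
|011⟩: (-0.3886i + 0.1863 - 0.5744 - 0.6959)/(2√2) = (-0.3833 - 0.1374i)
|100⟩: (-0.3886i - 0.1863 - 0.5744 - 0.6959)/(2√2) = (-0.515 - 0.1374i)
|101⟩: (0.3886i - 0.1863 + 0.5744 - 0.6959)/(2√2) = (-0.1088 + 0.1374i)
|110⟩: (0.3886i - 0.1863 - 0.5744 + 0.6959)/(2√2) = (-0.02291 + 0.1374i)
|111⟩: (-0.3886i - 0.1863 + 0.5744 + 0.6959)/(2√2) = (0.3833 - 0.1374i)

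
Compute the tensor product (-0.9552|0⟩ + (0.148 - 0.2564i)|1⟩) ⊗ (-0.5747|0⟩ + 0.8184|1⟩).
0.549|00⟩ - 0.7817|01⟩ + (-0.08506 + 0.1474i)|10⟩ + (0.1211 - 0.2098i)|11⟩

amp(|b₁b₂…⟩) = product of the factor amplitudes for bits b₁, b₂, …; only kets whose every factor amplitude is nonzero survive.
|00⟩: (-0.9552)(-0.5747) = 0.549
|01⟩: (-0.9552)(0.8184) = -0.7817
|10⟩: (0.148 - 0.2564i)(-0.5747) = (-0.08506 + 0.1474i)
|11⟩: (0.148 - 0.2564i)(0.8184) = (0.1211 - 0.2098i)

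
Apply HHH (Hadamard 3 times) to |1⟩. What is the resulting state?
1/√2|0⟩ - 1/√2|1⟩

H² = I, so H^3 = H: a single Hadamard. With (a, b) = (0, 1), H gives ((a + b)/√2, (a − b)/√2) = (1/√2, -1/√2).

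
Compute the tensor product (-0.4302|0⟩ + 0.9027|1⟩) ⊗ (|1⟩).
-0.4302|01⟩ + 0.9027|11⟩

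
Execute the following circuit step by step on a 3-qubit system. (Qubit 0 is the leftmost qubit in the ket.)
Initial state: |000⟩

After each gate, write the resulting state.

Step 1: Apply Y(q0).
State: i|100⟩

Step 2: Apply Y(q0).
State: |000⟩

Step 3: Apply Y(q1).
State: i|010⟩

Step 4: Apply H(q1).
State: (1/√2)i|000⟩ - (1/√2)i|010⟩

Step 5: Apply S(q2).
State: (1/√2)i|000⟩ - (1/√2)i|010⟩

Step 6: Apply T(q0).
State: (1/√2)i|000⟩ - (1/√2)i|010⟩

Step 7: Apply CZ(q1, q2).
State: (1/√2)i|000⟩ - (1/√2)i|010⟩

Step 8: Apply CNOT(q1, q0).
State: (1/√2)i|000⟩ - (1/√2)i|110⟩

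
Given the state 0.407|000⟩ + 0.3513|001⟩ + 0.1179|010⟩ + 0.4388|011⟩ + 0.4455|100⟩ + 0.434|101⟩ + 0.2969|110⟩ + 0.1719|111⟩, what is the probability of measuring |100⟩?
0.1985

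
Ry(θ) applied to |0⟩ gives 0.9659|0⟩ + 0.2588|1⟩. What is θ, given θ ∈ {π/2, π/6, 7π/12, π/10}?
π/6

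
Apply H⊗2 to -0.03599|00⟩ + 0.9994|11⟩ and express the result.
0.4817|00⟩ - 0.5177|01⟩ - 0.5177|10⟩ + 0.4817|11⟩

H⊗2 gives amp(|y⟩) = (1/2) Σ_x (−1)^(x·y) amp(|x⟩), where x·y is the number of positions in which both x and y have a 1.
|00⟩: (-0.03599 + 0.9994)/2 = 0.4817
|01⟩: (-0.03599 - 0.9994)/2 = -0.5177
|10⟩: (-0.03599 - 0.9994)/2 = -0.5177
|11⟩: (-0.03599 + 0.9994)/2 = 0.4817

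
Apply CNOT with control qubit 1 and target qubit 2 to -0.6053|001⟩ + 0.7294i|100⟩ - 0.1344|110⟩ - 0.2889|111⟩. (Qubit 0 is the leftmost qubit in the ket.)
-0.6053|001⟩ + 0.7294i|100⟩ - 0.2889|110⟩ - 0.1344|111⟩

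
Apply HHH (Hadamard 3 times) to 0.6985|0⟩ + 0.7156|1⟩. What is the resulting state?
0.9999|0⟩ - 0.01209|1⟩

H² = I, so H^3 = H: a single Hadamard. With (a, b) = (0.6985, 0.7156), H gives ((a + b)/√2, (a − b)/√2) = (0.9999, -0.01209).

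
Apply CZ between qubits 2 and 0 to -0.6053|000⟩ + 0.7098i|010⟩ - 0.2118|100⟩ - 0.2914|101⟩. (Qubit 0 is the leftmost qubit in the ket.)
-0.6053|000⟩ + 0.7098i|010⟩ - 0.2118|100⟩ + 0.2914|101⟩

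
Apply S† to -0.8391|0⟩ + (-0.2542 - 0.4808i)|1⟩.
-0.8391|0⟩ + (-0.4808 + 0.2542i)|1⟩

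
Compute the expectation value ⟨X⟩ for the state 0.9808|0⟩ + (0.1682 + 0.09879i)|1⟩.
0.3299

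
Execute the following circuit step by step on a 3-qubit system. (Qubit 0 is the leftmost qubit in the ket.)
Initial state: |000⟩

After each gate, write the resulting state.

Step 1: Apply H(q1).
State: 1/√2|000⟩ + 1/√2|010⟩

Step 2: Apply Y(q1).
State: -(1/√2)i|000⟩ + (1/√2)i|010⟩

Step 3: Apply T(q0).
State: -(1/√2)i|000⟩ + (1/√2)i|010⟩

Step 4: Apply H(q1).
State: -i|010⟩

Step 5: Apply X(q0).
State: -i|110⟩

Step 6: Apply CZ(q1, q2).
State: -i|110⟩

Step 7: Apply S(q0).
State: |110⟩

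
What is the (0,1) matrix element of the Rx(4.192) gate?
-0.8652i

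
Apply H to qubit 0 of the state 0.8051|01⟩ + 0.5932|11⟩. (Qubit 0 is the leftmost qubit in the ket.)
0.9887|01⟩ + 0.1498|11⟩

H on qubit 0 mixes each pair of kets that differ only in qubit 0: amplitudes (a, b) of (|…0…⟩, |…1…⟩) become ((a + b)/√2, (a − b)/√2). Kets absent from the input have amplitude 0.
(|01⟩, |11⟩): (a, b) = (0.8051, 0.5932) → (0.9887, 0.1498)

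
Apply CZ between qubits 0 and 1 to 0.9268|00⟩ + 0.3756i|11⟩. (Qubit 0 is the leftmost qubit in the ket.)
0.9268|00⟩ - 0.3756i|11⟩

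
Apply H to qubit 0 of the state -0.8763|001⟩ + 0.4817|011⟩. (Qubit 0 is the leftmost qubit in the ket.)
-0.6196|001⟩ + 0.3406|011⟩ - 0.6196|101⟩ + 0.3406|111⟩

H on qubit 0 mixes each pair of kets that differ only in qubit 0: amplitudes (a, b) of (|…0…⟩, |…1…⟩) become ((a + b)/√2, (a − b)/√2). Kets absent from the input have amplitude 0.
(|001⟩, |101⟩): (a, b) = (-0.8763, 0) → (-0.6196, -0.6196)
(|011⟩, |111⟩): (a, b) = (0.4817, 0) → (0.3406, 0.3406)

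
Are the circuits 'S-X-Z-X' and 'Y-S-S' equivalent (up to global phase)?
No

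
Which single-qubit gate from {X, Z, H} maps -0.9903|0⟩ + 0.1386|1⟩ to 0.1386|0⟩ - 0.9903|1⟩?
X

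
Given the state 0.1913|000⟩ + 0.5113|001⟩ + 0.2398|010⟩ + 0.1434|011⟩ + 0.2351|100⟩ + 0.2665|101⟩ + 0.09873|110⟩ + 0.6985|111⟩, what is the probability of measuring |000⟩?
0.0366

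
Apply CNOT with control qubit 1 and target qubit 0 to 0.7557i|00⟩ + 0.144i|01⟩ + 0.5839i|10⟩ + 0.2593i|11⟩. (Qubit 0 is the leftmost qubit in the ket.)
0.7557i|00⟩ + 0.2593i|01⟩ + 0.5839i|10⟩ + 0.144i|11⟩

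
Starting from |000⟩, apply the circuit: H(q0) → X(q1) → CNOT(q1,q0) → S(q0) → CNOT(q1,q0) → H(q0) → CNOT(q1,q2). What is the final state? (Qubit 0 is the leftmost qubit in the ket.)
(1/2 + (1/2)i)|011⟩ + (-1/2 + (1/2)i)|111⟩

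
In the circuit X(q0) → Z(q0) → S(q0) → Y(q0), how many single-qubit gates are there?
4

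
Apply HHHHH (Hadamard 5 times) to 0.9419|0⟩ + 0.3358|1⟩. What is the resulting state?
0.9035|0⟩ + 0.4286|1⟩

H² = I, so H^5 = H: a single Hadamard. With (a, b) = (0.9419, 0.3358), H gives ((a + b)/√2, (a − b)/√2) = (0.9035, 0.4286).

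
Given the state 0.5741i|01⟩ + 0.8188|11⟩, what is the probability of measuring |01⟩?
0.3296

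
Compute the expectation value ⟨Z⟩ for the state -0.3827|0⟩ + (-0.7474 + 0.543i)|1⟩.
-0.707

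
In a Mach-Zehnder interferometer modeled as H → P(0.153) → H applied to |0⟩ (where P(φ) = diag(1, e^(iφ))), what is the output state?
(0.9942 + 0.0762i)|0⟩ + (0.005841 - 0.0762i)|1⟩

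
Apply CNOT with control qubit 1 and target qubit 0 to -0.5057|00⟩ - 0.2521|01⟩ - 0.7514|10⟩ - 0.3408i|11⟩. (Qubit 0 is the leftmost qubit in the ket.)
-0.5057|00⟩ - 0.3408i|01⟩ - 0.7514|10⟩ - 0.2521|11⟩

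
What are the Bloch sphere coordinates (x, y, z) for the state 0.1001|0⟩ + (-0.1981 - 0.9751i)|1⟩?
(-0.03966, -0.1952, -0.98)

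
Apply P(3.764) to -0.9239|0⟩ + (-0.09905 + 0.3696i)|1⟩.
-0.9239|0⟩ + (0.296 - 0.2425i)|1⟩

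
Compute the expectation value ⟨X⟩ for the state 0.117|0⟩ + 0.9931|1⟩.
0.2324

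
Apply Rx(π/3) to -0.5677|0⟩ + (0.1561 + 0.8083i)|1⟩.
(-0.08749 - 0.07805i)|0⟩ + (0.1352 + 0.9839i)|1⟩

Rx(π/3) = [[cos(θ/2), −i·sin(θ/2)], [−i·sin(θ/2), cos(θ/2)]]; θ = π/3, cos(θ/2) ≈ 0.866025, sin(θ/2) ≈ 0.5.
With a = amp(|0⟩) = -0.5677 and b = amp(|1⟩) = (0.1561 + 0.8083i):
new amp(|0⟩) = (0.866025)·a + (-0.5i)·b = (-0.08749 - 0.07805i)
new amp(|1⟩) = (-0.5i)·a + (0.866025)·b = (0.1352 + 0.9839i)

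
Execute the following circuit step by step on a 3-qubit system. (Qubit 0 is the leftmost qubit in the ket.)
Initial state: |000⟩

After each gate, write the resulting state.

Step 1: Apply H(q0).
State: 1/√2|000⟩ + 1/√2|100⟩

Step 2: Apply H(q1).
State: 1/2|000⟩ + 1/2|010⟩ + 1/2|100⟩ + 1/2|110⟩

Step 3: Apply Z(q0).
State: 1/2|000⟩ + 1/2|010⟩ - 1/2|100⟩ - 1/2|110⟩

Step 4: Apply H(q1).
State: 1/√2|000⟩ - 1/√2|100⟩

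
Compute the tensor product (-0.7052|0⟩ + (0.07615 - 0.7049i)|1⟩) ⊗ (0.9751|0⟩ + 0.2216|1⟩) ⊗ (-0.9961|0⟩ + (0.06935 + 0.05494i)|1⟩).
0.685|000⟩ + (-0.04769 - 0.03778i)|001⟩ + 0.1557|010⟩ + (-0.01084 - 0.008586i)|011⟩ + (-0.07396 + 0.6847i)|100⟩ + (0.04291 - 0.04359i)|101⟩ + (-0.01681 + 0.1556i)|110⟩ + (0.009752 - 0.009906i)|111⟩

amp(|b₁b₂…⟩) = product of the factor amplitudes for bits b₁, b₂, …; only kets whose every factor amplitude is nonzero survive.
|000⟩: (-0.7052)(0.9751)(-0.9961) = 0.685
|001⟩: (-0.7052)(0.9751)(0.06935 + 0.05494i) = (-0.04769 - 0.03778i)
|010⟩: (-0.7052)(0.2216)(-0.9961) = 0.1557
|011⟩: (-0.7052)(0.2216)(0.06935 + 0.05494i) = (-0.01084 - 0.008586i)
|100⟩: (0.07615 - 0.7049i)(0.9751)(-0.9961) = (-0.07396 + 0.6847i)
|101⟩: (0.07615 - 0.7049i)(0.9751)(0.06935 + 0.05494i) = (0.04291 - 0.04359i)
|110⟩: (0.07615 - 0.7049i)(0.2216)(-0.9961) = (-0.01681 + 0.1556i)
|111⟩: (0.07615 - 0.7049i)(0.2216)(0.06935 + 0.05494i) = (0.009752 - 0.009906i)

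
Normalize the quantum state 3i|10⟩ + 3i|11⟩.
(1/√2)i|10⟩ + (1/√2)i|11⟩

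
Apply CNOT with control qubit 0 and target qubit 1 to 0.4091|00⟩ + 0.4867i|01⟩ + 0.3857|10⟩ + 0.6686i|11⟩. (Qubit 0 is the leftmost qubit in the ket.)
0.4091|00⟩ + 0.4867i|01⟩ + 0.6686i|10⟩ + 0.3857|11⟩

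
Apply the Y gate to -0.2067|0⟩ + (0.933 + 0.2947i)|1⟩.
(0.2947 - 0.933i)|0⟩ - 0.2067i|1⟩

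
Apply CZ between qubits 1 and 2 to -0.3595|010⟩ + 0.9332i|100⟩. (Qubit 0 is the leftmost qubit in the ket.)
-0.3595|010⟩ + 0.9332i|100⟩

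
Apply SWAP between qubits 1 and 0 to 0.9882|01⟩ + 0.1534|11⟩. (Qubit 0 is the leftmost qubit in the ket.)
0.9882|10⟩ + 0.1534|11⟩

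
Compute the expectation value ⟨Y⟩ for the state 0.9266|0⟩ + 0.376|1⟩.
0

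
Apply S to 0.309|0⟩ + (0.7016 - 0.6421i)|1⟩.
0.309|0⟩ + (0.6421 + 0.7016i)|1⟩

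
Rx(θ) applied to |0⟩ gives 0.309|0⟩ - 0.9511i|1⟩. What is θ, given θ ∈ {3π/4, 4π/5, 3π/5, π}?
4π/5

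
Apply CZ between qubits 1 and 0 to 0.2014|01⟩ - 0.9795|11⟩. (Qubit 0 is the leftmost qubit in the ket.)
0.2014|01⟩ + 0.9795|11⟩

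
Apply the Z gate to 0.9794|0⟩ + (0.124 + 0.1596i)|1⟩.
0.9794|0⟩ + (-0.124 - 0.1596i)|1⟩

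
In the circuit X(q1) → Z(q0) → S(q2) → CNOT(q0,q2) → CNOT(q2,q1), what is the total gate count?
5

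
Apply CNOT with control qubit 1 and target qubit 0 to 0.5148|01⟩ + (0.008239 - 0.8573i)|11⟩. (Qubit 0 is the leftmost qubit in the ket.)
(0.008239 - 0.8573i)|01⟩ + 0.5148|11⟩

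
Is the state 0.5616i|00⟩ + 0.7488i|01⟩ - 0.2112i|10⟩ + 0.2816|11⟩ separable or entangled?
Entangled

Writing the state as a|00⟩ + b|01⟩ + c|10⟩ + d|11⟩, it is a product state iff ad − bc = 0.
Here (a, b, c, d) = (0.5616i, 0.7488i, -0.2112i, 0.2816): ad − bc = (0.5616i)(0.2816) − (0.7488i)(-0.2112i) = (-0.1581 + 0.1581i) ≠ 0, so the state is entangled.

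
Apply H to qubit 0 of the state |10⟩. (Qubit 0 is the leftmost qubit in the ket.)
1/√2|00⟩ - 1/√2|10⟩

H on qubit 0 mixes each pair of kets that differ only in qubit 0: amplitudes (a, b) of (|…0…⟩, |…1…⟩) become ((a + b)/√2, (a − b)/√2). Kets absent from the input have amplitude 0.
(|00⟩, |10⟩): (a, b) = (0, 1) → (1/√2, -1/√2)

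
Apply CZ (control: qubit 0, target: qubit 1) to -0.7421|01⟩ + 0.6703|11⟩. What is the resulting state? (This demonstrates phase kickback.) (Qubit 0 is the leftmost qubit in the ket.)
-0.7421|01⟩ - 0.6703|11⟩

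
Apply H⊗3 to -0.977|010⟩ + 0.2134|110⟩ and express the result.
-0.27|000⟩ - 0.27|001⟩ + 0.27|010⟩ + 0.27|011⟩ - 0.4209|100⟩ - 0.4209|101⟩ + 0.4209|110⟩ + 0.4209|111⟩

H⊗3 gives amp(|y⟩) = (1/2√2) Σ_x (−1)^(x·y) amp(|x⟩), where x·y is the number of positions in which both x and y have a 1.
|000⟩: (-0.977 + 0.2134)/(2√2) = -0.27
|001⟩: (-0.977 + 0.2134)/(2√2) = -0.27
|010⟩: (0.977 - 0.2134)/(2√2) = 0.27
|011⟩: (0.977 - 0.2134)/(2√2) = 0.27
|100⟩: (-0.977 - 0.2134)/(2√2) = -0.4209
|101⟩: (-0.977 - 0.2134)/(2√2) = -0.4209
|110⟩: (0.977 + 0.2134)/(2√2) = 0.4209
|111⟩: (0.977 + 0.2134)/(2√2) = 0.4209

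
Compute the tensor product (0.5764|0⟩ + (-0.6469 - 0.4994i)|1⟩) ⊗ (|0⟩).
0.5764|00⟩ + (-0.6469 - 0.4994i)|10⟩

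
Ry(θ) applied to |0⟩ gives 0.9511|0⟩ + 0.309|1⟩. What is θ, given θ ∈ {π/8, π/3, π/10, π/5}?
π/5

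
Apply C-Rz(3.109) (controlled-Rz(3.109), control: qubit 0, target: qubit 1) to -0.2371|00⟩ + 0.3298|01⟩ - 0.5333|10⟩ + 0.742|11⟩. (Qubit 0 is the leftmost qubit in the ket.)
-0.2371|00⟩ + 0.3298|01⟩ + (-0.00869 + 0.5332i)|10⟩ + (0.01209 + 0.7419i)|11⟩

C-Rz(3.109) leaves the control-|0⟩ kets |00⟩, |01⟩ unchanged and applies Rz(3.109) to qubit 1 on the control-|1⟩ pair (|10⟩, |11⟩).
Rz(3.109) = [[e^(−iθ/2), 0], [0, e^(iθ/2)]] with e^(±iθ/2) = cos(θ/2) ± i·sin(θ/2); θ = 3.109, cos(θ/2) ≈ 0.0162956, sin(θ/2) ≈ 0.999867.
With a = amp(|10⟩) = -0.5333 and b = amp(|11⟩) = 0.742:
new amp(|10⟩) = (0.0162956 - 0.999867i)·a = (-0.00869 + 0.5332i)
new amp(|11⟩) = (0.0162956 + 0.999867i)·b = (0.01209 + 0.7419i)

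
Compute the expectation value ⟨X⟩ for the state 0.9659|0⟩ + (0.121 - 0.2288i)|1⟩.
0.2337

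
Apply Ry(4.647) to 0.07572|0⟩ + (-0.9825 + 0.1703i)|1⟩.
(0.6653 - 0.1243i)|0⟩ + (0.7269 - 0.1164i)|1⟩

Ry(4.647) = [[cos(θ/2), −sin(θ/2)], [sin(θ/2), cos(θ/2)]]; θ = 4.647, cos(θ/2) ≈ -0.683615, sin(θ/2) ≈ 0.729843.
With a = amp(|0⟩) = 0.07572 and b = amp(|1⟩) = (-0.9825 + 0.1703i):
new amp(|0⟩) = (-0.683615)·a + (-0.729843)·b = (0.6653 - 0.1243i)
new amp(|1⟩) = (0.729843)·a + (-0.683615)·b = (0.7269 - 0.1164i)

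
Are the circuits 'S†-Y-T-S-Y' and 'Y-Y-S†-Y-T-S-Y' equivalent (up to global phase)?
Yes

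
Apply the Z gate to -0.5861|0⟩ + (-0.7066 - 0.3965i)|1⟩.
-0.5861|0⟩ + (0.7066 + 0.3965i)|1⟩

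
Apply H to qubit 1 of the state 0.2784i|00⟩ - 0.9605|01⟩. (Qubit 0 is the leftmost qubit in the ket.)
(-0.6792 + 0.1969i)|00⟩ + (0.6792 + 0.1969i)|01⟩

H on qubit 1 mixes each pair of kets that differ only in qubit 1: amplitudes (a, b) of (|…0…⟩, |…1…⟩) become ((a + b)/√2, (a − b)/√2). Kets absent from the input have amplitude 0.
(|00⟩, |01⟩): (a, b) = (0.2784i, -0.9605) → ((-0.6792 + 0.1969i), (0.6792 + 0.1969i))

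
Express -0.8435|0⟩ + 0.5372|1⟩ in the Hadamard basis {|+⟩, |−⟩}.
-0.2166|+⟩ - 0.9763|−⟩

With |ψ⟩ = α|0⟩ + β|1⟩, the Hadamard-basis coefficients are ⟨+|ψ⟩ = (α + β)/√2 and ⟨−|ψ⟩ = (α − β)/√2.
Here α = -0.8435, β = 0.5372: (α + β)/√2 = -0.2166, (α − β)/√2 = -0.9763.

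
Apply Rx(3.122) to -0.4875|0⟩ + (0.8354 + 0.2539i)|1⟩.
(0.2491 - 0.8354i)|0⟩ + (0.008184 + 0.49i)|1⟩

Rx(3.122) = [[cos(θ/2), −i·sin(θ/2)], [−i·sin(θ/2), cos(θ/2)]]; θ = 3.122, cos(θ/2) ≈ 0.00979617, sin(θ/2) ≈ 0.999952.
With a = amp(|0⟩) = -0.4875 and b = amp(|1⟩) = (0.8354 + 0.2539i):
new amp(|0⟩) = (0.00979617)·a + (-0.999952i)·b = (0.2491 - 0.8354i)
new amp(|1⟩) = (-0.999952i)·a + (0.00979617)·b = (0.008184 + 0.49i)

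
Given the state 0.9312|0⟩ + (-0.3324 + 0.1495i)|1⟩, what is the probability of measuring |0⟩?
0.8671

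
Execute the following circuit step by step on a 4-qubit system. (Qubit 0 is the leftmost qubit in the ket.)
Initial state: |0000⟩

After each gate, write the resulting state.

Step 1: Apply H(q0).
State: 1/√2|0000⟩ + 1/√2|1000⟩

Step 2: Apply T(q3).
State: 1/√2|0000⟩ + 1/√2|1000⟩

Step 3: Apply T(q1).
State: 1/√2|0000⟩ + 1/√2|1000⟩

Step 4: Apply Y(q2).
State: (1/√2)i|0010⟩ + (1/√2)i|1010⟩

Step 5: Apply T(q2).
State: (-1/2 + (1/2)i)|0010⟩ + (-1/2 + (1/2)i)|1010⟩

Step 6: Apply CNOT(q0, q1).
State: (-1/2 + (1/2)i)|0010⟩ + (-1/2 + (1/2)i)|1110⟩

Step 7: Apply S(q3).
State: (-1/2 + (1/2)i)|0010⟩ + (-1/2 + (1/2)i)|1110⟩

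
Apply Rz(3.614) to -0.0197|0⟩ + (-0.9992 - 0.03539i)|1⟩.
(0.00461 + 0.01915i)|0⟩ + (0.2682 - 0.9632i)|1⟩

Rz(3.614) = [[e^(−iθ/2), 0], [0, e^(iθ/2)]] with e^(±iθ/2) = cos(θ/2) ± i·sin(θ/2); θ = 3.614, cos(θ/2) ≈ -0.234013, sin(θ/2) ≈ 0.972233.
With a = amp(|0⟩) = -0.0197 and b = amp(|1⟩) = (-0.9992 - 0.03539i):
new amp(|0⟩) = (-0.234013 - 0.972233i)·a = (0.00461 + 0.01915i)
new amp(|1⟩) = (-0.234013 + 0.972233i)·b = (0.2682 - 0.9632i)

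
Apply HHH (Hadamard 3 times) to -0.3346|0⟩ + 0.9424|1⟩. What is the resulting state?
0.4298|0⟩ - 0.903|1⟩

H² = I, so H^3 = H: a single Hadamard. With (a, b) = (-0.3346, 0.9424), H gives ((a + b)/√2, (a − b)/√2) = (0.4298, -0.903).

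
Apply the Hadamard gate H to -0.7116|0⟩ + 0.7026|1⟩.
-0.006364|0⟩ - |1⟩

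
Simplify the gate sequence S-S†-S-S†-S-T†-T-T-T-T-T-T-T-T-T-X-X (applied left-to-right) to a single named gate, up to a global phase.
S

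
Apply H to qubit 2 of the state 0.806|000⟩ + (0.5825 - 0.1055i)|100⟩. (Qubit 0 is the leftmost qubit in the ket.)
0.5699|000⟩ + 0.5699|001⟩ + (0.4119 - 0.0746i)|100⟩ + (0.4119 - 0.0746i)|101⟩

H on qubit 2 mixes each pair of kets that differ only in qubit 2: amplitudes (a, b) of (|…0…⟩, |…1…⟩) become ((a + b)/√2, (a − b)/√2). Kets absent from the input have amplitude 0.
(|000⟩, |001⟩): (a, b) = (0.806, 0) → (0.5699, 0.5699)
(|100⟩, |101⟩): (a, b) = ((0.5825 - 0.1055i), 0) → ((0.4119 - 0.0746i), (0.4119 - 0.0746i))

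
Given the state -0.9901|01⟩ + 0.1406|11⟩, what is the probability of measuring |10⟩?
0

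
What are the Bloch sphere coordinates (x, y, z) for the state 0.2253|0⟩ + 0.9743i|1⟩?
(0, 0.439, -0.8985)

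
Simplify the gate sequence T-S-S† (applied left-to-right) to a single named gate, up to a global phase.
T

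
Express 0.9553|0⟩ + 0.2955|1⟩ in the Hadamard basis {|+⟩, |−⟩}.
0.8844|+⟩ + 0.4665|−⟩

With |ψ⟩ = α|0⟩ + β|1⟩, the Hadamard-basis coefficients are ⟨+|ψ⟩ = (α + β)/√2 and ⟨−|ψ⟩ = (α − β)/√2.
Here α = 0.9553, β = 0.2955: (α + β)/√2 = 0.8844, (α − β)/√2 = 0.4665.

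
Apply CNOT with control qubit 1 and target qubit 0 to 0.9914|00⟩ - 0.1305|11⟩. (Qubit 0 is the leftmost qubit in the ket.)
0.9914|00⟩ - 0.1305|01⟩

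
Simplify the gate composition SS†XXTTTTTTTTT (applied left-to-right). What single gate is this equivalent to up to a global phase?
T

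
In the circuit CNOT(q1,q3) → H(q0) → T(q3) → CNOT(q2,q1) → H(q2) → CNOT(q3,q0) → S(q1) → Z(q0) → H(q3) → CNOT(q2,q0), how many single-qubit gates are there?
6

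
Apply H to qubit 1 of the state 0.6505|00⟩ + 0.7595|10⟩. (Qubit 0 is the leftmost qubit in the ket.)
0.46|00⟩ + 0.46|01⟩ + 0.537|10⟩ + 0.537|11⟩

H on qubit 1 mixes each pair of kets that differ only in qubit 1: amplitudes (a, b) of (|…0…⟩, |…1…⟩) become ((a + b)/√2, (a − b)/√2). Kets absent from the input have amplitude 0.
(|00⟩, |01⟩): (a, b) = (0.6505, 0) → (0.46, 0.46)
(|10⟩, |11⟩): (a, b) = (0.7595, 0) → (0.537, 0.537)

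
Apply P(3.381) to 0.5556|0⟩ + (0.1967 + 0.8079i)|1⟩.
0.5556|0⟩ + (0.000485 - 0.8315i)|1⟩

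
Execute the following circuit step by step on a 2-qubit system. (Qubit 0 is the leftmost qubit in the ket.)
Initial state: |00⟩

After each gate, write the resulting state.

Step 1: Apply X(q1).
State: |01⟩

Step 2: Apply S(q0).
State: |01⟩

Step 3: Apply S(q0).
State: |01⟩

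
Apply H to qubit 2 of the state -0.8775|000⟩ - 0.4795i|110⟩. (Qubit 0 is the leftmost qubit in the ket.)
-0.6205|000⟩ - 0.6205|001⟩ - 0.3391i|110⟩ - 0.3391i|111⟩

H on qubit 2 mixes each pair of kets that differ only in qubit 2: amplitudes (a, b) of (|…0…⟩, |…1…⟩) become ((a + b)/√2, (a − b)/√2). Kets absent from the input have amplitude 0.
(|000⟩, |001⟩): (a, b) = (-0.8775, 0) → (-0.6205, -0.6205)
(|110⟩, |111⟩): (a, b) = (-0.4795i, 0) → (-0.3391i, -0.3391i)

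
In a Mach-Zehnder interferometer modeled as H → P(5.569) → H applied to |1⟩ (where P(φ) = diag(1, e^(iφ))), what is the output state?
(0.1222 + 0.3275i)|0⟩ + (0.8778 - 0.3275i)|1⟩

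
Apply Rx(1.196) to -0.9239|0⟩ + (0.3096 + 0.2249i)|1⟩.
(-0.637 - 0.1743i)|0⟩ + (0.2559 + 0.706i)|1⟩

Rx(1.196) = [[cos(θ/2), −i·sin(θ/2)], [−i·sin(θ/2), cos(θ/2)]]; θ = 1.196, cos(θ/2) ≈ 0.826463, sin(θ/2) ≈ 0.562991.
With a = amp(|0⟩) = -0.9239 and b = amp(|1⟩) = (0.3096 + 0.2249i):
new amp(|0⟩) = (0.826463)·a + (-0.562991i)·b = (-0.637 - 0.1743i)
new amp(|1⟩) = (-0.562991i)·a + (0.826463)·b = (0.2559 + 0.706i)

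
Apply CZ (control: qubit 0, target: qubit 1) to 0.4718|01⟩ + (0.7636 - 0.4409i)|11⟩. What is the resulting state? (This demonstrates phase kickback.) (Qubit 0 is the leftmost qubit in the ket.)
0.4718|01⟩ + (-0.7636 + 0.4409i)|11⟩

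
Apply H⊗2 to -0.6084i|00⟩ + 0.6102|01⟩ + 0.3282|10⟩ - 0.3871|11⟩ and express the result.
(0.2757 - 0.3042i)|00⟩ + (0.05255 - 0.3042i)|01⟩ + (0.3346 - 0.3042i)|10⟩ + (-0.6628 - 0.3042i)|11⟩

H⊗2 gives amp(|y⟩) = (1/2) Σ_x (−1)^(x·y) amp(|x⟩), where x·y is the number of positions in which both x and y have a 1.
|00⟩: (-0.6084i + 0.6102 + 0.3282 - 0.3871)/2 = (0.2757 - 0.3042i)
|01⟩: (-0.6084i - 0.6102 + 0.3282 + 0.3871)/2 = (0.05255 - 0.3042i)
|10⟩: (-0.6084i + 0.6102 - 0.3282 + 0.3871)/2 = (0.3346 - 0.3042i)
|11⟩: (-0.6084i - 0.6102 - 0.3282 - 0.3871)/2 = (-0.6628 - 0.3042i)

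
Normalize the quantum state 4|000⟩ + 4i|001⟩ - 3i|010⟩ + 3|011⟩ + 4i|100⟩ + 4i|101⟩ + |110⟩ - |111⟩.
0.4364|000⟩ + 0.4364i|001⟩ - 0.3273i|010⟩ + 0.3273|011⟩ + 0.4364i|100⟩ + 0.4364i|101⟩ + 0.1091|110⟩ - 0.1091|111⟩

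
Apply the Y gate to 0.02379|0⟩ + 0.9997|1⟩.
-0.9997i|0⟩ + 0.02379i|1⟩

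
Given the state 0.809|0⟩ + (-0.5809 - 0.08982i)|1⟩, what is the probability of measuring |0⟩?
0.6545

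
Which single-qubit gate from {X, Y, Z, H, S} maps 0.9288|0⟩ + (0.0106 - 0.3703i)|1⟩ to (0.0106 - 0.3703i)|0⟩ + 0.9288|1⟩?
X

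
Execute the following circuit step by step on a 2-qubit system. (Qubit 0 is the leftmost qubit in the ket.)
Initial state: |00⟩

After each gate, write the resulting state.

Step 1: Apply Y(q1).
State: i|01⟩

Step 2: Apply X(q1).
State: i|00⟩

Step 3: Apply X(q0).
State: i|10⟩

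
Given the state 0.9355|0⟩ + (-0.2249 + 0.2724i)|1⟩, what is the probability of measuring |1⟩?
0.1248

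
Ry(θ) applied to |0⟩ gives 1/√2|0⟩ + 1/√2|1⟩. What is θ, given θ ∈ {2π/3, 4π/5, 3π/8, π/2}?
π/2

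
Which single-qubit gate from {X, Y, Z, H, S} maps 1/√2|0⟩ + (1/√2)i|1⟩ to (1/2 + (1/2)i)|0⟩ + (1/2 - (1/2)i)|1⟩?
H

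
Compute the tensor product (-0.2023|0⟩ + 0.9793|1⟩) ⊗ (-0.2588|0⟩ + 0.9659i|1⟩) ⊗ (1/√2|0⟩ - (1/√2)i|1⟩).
0.03702|000⟩ - 0.03702i|001⟩ - 0.1382i|010⟩ - 0.1382|011⟩ - 0.1792|100⟩ + 0.1792i|101⟩ + 0.6689i|110⟩ + 0.6689|111⟩

amp(|b₁b₂…⟩) = product of the factor amplitudes for bits b₁, b₂, …; only kets whose every factor amplitude is nonzero survive.
|000⟩: (-0.2023)(-0.2588)(1/√2) = 0.03702
|001⟩: (-0.2023)(-0.2588)(-(1/√2)i) = -0.03702i
|010⟩: (-0.2023)(0.9659i)(1/√2) = -0.1382i
|011⟩: (-0.2023)(0.9659i)(-(1/√2)i) = -0.1382
|100⟩: (0.9793)(-0.2588)(1/√2) = -0.1792
|101⟩: (0.9793)(-0.2588)(-(1/√2)i) = 0.1792i
|110⟩: (0.9793)(0.9659i)(1/√2) = 0.6689i
|111⟩: (0.9793)(0.9659i)(-(1/√2)i) = 0.6689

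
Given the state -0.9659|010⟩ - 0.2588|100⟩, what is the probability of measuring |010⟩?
0.933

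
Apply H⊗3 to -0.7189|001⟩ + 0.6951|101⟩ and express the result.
-0.008415|000⟩ + 0.008415|001⟩ - 0.008415|010⟩ + 0.008415|011⟩ - 0.4999|100⟩ + 0.4999|101⟩ - 0.4999|110⟩ + 0.4999|111⟩

H⊗3 gives amp(|y⟩) = (1/2√2) Σ_x (−1)^(x·y) amp(|x⟩), where x·y is the number of positions in which both x and y have a 1.
|000⟩: (-0.7189 + 0.6951)/(2√2) = -0.008415
|001⟩: (0.7189 - 0.6951)/(2√2) = 0.008415
|010⟩: (-0.7189 + 0.6951)/(2√2) = -0.008415
|011⟩: (0.7189 - 0.6951)/(2√2) = 0.008415
|100⟩: (-0.7189 - 0.6951)/(2√2) = -0.4999
|101⟩: (0.7189 + 0.6951)/(2√2) = 0.4999
|110⟩: (-0.7189 - 0.6951)/(2√2) = -0.4999
|111⟩: (0.7189 + 0.6951)/(2√2) = 0.4999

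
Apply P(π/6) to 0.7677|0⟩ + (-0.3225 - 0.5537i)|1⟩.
0.7677|0⟩ + (-0.002443 - 0.6408i)|1⟩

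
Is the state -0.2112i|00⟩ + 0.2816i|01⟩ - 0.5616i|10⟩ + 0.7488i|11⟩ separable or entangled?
Separable

Writing the state as a|00⟩ + b|01⟩ + c|10⟩ + d|11⟩, it is a product state iff ad − bc = 0.
Here (a, b, c, d) = (-0.2112i, 0.2816i, -0.5616i, 0.7488i): ad − bc = (-0.2112i)(0.7488i) − (0.2816i)(-0.5616i) = 0, so the state is separable.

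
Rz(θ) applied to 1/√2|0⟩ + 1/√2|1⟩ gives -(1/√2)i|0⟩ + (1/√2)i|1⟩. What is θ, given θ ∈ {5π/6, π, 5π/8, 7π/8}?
π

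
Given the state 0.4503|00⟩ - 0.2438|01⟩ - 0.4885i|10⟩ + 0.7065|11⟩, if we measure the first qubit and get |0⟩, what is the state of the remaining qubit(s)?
0.8794|0⟩ - 0.4761|1⟩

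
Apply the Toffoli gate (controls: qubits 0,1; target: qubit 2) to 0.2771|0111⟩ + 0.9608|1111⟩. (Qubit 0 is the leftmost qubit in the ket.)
0.2771|0111⟩ + 0.9608|1101⟩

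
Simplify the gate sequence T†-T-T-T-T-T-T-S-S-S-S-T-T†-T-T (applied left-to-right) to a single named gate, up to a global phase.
T†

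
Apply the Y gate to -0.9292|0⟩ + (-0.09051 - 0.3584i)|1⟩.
(-0.3584 + 0.09051i)|0⟩ - 0.9292i|1⟩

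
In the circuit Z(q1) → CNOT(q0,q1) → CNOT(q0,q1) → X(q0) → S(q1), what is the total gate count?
5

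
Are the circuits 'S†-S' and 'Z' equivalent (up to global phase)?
No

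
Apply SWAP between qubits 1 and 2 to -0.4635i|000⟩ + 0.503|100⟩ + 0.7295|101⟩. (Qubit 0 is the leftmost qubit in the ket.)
-0.4635i|000⟩ + 0.503|100⟩ + 0.7295|110⟩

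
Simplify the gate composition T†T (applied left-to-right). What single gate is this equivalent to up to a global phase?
I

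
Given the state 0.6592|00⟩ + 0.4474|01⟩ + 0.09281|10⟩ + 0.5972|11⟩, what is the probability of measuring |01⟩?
0.2002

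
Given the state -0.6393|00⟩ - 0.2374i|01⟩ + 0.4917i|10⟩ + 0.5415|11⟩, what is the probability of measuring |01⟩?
0.05636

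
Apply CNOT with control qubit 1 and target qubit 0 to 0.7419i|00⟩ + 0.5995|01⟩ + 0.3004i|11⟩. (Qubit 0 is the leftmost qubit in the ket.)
0.7419i|00⟩ + 0.3004i|01⟩ + 0.5995|11⟩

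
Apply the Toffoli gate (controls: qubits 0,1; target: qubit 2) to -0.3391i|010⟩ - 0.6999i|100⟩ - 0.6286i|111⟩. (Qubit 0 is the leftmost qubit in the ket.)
-0.3391i|010⟩ - 0.6999i|100⟩ - 0.6286i|110⟩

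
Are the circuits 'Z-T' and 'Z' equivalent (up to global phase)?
No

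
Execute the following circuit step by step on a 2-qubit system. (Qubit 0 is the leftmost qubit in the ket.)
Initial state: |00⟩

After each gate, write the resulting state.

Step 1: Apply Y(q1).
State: i|01⟩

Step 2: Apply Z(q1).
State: -i|01⟩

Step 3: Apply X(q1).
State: -i|00⟩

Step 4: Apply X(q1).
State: -i|01⟩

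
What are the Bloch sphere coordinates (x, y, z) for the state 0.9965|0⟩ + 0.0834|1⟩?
(0.1662, 0, 0.9861)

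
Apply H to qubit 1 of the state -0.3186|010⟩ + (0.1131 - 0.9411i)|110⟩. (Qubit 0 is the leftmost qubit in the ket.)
-0.2253|000⟩ + 0.2253|010⟩ + (0.07997 - 0.6655i)|100⟩ + (-0.07997 + 0.6655i)|110⟩

H on qubit 1 mixes each pair of kets that differ only in qubit 1: amplitudes (a, b) of (|…0…⟩, |…1…⟩) become ((a + b)/√2, (a − b)/√2). Kets absent from the input have amplitude 0.
(|000⟩, |010⟩): (a, b) = (0, -0.3186) → (-0.2253, 0.2253)
(|100⟩, |110⟩): (a, b) = (0, (0.1131 - 0.9411i)) → ((0.07997 - 0.6655i), (-0.07997 + 0.6655i))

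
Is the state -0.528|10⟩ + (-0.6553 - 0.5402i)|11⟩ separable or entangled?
Separable

Writing the state as a|00⟩ + b|01⟩ + c|10⟩ + d|11⟩, it is a product state iff ad − bc = 0.
Here (a, b, c, d) = (0, 0, -0.528, (-0.6553 - 0.5402i)): ad − bc = (0)(-0.6553 - 0.5402i) − (0)(-0.528) = 0, so the state is separable.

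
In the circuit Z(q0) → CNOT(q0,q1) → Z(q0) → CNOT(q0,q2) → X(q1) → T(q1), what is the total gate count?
6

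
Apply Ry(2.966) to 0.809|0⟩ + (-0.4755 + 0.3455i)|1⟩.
(0.5446 - 0.3442i)|0⟩ + (0.7642 + 0.03029i)|1⟩

Ry(2.966) = [[cos(θ/2), −sin(θ/2)], [sin(θ/2), cos(θ/2)]]; θ = 2.966, cos(θ/2) ≈ 0.0876836, sin(θ/2) ≈ 0.996148.
With a = amp(|0⟩) = 0.809 and b = amp(|1⟩) = (-0.4755 + 0.3455i):
new amp(|0⟩) = (0.0876836)·a + (-0.996148)·b = (0.5446 - 0.3442i)
new amp(|1⟩) = (0.996148)·a + (0.0876836)·b = (0.7642 + 0.03029i)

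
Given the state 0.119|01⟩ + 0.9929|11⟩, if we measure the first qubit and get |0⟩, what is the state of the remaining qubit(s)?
|1⟩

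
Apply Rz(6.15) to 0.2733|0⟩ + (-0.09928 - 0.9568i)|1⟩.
(-0.2727 - 0.01819i)|0⟩ + (0.1627 + 0.9481i)|1⟩

Rz(6.15) = [[e^(−iθ/2), 0], [0, e^(iθ/2)]] with e^(±iθ/2) = cos(θ/2) ± i·sin(θ/2); θ = 6.15, cos(θ/2) ≈ -0.997784, sin(θ/2) ≈ 0.0665434.
With a = amp(|0⟩) = 0.2733 and b = amp(|1⟩) = (-0.09928 - 0.9568i):
new amp(|0⟩) = (-0.997784 - 0.0665434i)·a = (-0.2727 - 0.01819i)
new amp(|1⟩) = (-0.997784 + 0.0665434i)·b = (0.1627 + 0.9481i)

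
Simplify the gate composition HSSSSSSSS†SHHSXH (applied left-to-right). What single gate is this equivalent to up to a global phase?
Z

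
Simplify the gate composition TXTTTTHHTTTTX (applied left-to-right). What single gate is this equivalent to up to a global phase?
T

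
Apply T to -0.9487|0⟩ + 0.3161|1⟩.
-0.9487|0⟩ + (0.2235 + 0.2235i)|1⟩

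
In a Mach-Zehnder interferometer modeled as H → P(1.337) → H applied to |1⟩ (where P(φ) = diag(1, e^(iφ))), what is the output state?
(0.3842 - 0.4864i)|0⟩ + (0.6158 + 0.4864i)|1⟩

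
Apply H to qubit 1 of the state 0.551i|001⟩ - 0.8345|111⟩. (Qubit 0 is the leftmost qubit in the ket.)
0.3896i|001⟩ + 0.3896i|011⟩ - 0.5901|101⟩ + 0.5901|111⟩

H on qubit 1 mixes each pair of kets that differ only in qubit 1: amplitudes (a, b) of (|…0…⟩, |…1…⟩) become ((a + b)/√2, (a − b)/√2). Kets absent from the input have amplitude 0.
(|001⟩, |011⟩): (a, b) = (0.551i, 0) → (0.3896i, 0.3896i)
(|101⟩, |111⟩): (a, b) = (0, -0.8345) → (-0.5901, 0.5901)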